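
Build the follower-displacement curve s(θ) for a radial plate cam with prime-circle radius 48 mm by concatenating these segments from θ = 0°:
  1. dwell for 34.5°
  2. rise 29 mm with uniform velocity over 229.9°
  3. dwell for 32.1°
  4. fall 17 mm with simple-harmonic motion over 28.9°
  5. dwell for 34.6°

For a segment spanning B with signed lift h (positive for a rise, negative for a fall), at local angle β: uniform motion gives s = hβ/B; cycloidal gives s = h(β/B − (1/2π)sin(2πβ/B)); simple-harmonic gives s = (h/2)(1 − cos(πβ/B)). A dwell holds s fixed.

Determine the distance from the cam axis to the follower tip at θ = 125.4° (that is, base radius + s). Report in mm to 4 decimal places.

seg 1 [0°–34.5°] dwell: s stays 0.0000
seg 2 [34.5°–264.4°] uniform, h=29: θ=125.4° here. β=90.9, B=229.9. 29·90.9/229.9 = 11.4663 → s = 11.4663
radial distance = base radius + s = 48 + 11.4663 = 59.4663

59.4663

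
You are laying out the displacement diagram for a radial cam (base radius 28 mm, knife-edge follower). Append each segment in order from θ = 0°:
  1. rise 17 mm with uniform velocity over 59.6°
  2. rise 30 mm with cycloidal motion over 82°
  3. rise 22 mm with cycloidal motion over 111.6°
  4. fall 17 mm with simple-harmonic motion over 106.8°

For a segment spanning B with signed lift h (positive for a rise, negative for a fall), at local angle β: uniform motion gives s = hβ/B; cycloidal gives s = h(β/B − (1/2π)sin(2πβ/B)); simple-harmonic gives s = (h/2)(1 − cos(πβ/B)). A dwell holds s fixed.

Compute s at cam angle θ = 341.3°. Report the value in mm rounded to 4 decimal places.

seg 1 [0°–59.6°] uniform, h=17: full span → s += 17 → s = 17.0000
seg 2 [59.6°–141.6°] cycloidal, h=30: full span → s += 30 → s = 47.0000
seg 3 [141.6°–253.2°] cycloidal, h=22: full span → s += 22 → s = 69.0000
seg 4 [253.2°–360°] simple-harmonic, h=-17: θ=341.3° here. β=88.1, B=106.8. -17/2·(1 − cos(π·0.8249)) = -15.7461 → s = 53.2539

53.2539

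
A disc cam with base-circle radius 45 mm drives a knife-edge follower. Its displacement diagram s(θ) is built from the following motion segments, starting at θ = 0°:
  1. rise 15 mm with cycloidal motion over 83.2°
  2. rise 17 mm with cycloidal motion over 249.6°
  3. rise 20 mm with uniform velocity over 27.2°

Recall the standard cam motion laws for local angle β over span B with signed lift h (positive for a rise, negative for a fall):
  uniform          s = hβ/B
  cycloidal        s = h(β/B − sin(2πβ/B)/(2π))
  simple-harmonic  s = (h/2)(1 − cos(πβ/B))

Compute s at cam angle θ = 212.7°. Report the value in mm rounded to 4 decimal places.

seg 1 [0°–83.2°] cycloidal, h=15: full span → s += 15 → s = 15.0000
seg 2 [83.2°–332.8°] cycloidal, h=17: θ=212.7° here. β=129.5, B=249.6. 17·(0.5188 − sin(2π·0.5188)/(2π)) = 9.1395 → s = 24.1395

24.1395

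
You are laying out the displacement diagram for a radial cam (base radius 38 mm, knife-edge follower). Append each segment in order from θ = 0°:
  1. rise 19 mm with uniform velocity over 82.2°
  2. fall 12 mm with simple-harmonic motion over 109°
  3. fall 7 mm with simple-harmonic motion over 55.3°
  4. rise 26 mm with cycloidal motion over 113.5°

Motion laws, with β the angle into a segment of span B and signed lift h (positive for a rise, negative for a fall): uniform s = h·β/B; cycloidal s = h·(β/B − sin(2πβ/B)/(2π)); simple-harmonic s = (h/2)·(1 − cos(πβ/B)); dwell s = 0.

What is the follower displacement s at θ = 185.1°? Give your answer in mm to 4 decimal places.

seg 1 [0°–82.2°] uniform, h=19: full span → s += 19 → s = 19.0000
seg 2 [82.2°–191.2°] simple-harmonic, h=-12: θ=185.1° here. β=102.9, B=109. -12/2·(1 − cos(π·0.9440)) = -11.9075 → s = 7.0925

7.0925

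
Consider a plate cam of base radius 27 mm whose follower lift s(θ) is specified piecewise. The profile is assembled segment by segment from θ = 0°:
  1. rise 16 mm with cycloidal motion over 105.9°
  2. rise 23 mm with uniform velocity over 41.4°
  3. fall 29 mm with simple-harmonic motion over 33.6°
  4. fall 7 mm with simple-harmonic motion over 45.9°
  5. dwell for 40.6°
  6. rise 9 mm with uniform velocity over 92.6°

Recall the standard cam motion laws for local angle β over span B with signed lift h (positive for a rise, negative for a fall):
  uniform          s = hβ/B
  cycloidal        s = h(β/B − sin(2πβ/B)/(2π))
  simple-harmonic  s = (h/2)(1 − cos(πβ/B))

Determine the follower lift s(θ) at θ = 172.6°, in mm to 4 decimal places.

seg 1 [0°–105.9°] cycloidal, h=16: full span → s += 16 → s = 16.0000
seg 2 [105.9°–147.3°] uniform, h=23: full span → s += 23 → s = 39.0000
seg 3 [147.3°–180.9°] simple-harmonic, h=-29: θ=172.6° here. β=25.3, B=33.6. -29/2·(1 − cos(π·0.7530)) = -24.8485 → s = 14.1515

14.1515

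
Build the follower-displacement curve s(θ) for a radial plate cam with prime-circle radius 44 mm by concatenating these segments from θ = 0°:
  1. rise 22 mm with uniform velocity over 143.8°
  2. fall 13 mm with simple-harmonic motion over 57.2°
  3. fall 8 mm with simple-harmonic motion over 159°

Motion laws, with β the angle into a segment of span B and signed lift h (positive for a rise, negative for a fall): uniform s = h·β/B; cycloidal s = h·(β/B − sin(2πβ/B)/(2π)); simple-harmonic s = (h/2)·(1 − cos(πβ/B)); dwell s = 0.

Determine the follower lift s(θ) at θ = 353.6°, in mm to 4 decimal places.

seg 1 [0°–143.8°] uniform, h=22: full span → s += 22 → s = 22.0000
seg 2 [143.8°–201°] simple-harmonic, h=-13: full span → s += -13 → s = 9.0000
seg 3 [201°–360°] simple-harmonic, h=-8: θ=353.6° here. β=152.6, B=159. -8/2·(1 − cos(π·0.9597)) = -7.9681 → s = 1.0319

1.0319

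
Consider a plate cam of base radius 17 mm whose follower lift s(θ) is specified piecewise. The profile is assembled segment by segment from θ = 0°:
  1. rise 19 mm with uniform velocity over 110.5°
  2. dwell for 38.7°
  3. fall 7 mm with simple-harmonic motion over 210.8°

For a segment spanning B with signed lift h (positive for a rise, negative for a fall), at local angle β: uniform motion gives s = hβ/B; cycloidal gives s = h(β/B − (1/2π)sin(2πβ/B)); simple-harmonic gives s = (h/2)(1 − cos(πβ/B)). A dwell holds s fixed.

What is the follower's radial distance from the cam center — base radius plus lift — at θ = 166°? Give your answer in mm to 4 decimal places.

seg 1 [0°–110.5°] uniform, h=19: full span → s += 19 → s = 19.0000
seg 2 [110.5°–149.2°] dwell: s stays 19.0000
seg 3 [149.2°–360°] simple-harmonic, h=-7: θ=166° here. β=16.8, B=210.8. -7/2·(1 − cos(π·0.0797)) = -0.1091 → s = 18.8909
radial distance = base radius + s = 17 + 18.8909 = 35.8909

35.8909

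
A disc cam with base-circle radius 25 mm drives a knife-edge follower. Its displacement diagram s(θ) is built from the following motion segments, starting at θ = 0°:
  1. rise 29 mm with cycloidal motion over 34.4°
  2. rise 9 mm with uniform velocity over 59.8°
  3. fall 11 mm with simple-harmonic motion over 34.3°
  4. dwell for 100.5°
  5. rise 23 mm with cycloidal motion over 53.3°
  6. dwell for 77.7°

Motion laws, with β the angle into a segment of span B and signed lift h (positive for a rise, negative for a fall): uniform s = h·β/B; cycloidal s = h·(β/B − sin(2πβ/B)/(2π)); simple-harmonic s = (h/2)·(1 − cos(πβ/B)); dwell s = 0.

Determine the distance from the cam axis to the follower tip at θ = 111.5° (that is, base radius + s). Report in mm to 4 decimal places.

seg 1 [0°–34.4°] cycloidal, h=29: full span → s += 29 → s = 29.0000
seg 2 [34.4°–94.2°] uniform, h=9: full span → s += 9 → s = 38.0000
seg 3 [94.2°–128.5°] simple-harmonic, h=-11: θ=111.5° here. β=17.3, B=34.3. -11/2·(1 − cos(π·0.5044)) = -5.5756 → s = 32.4244
radial distance = base radius + s = 25 + 32.4244 = 57.4244

57.4244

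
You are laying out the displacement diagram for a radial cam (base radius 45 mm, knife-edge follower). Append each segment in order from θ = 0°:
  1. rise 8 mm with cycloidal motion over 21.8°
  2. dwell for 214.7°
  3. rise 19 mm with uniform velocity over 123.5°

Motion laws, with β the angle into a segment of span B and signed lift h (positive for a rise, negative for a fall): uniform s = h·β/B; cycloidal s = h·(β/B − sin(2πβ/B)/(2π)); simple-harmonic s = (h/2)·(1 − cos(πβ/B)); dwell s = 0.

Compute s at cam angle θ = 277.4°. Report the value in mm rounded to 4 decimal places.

seg 1 [0°–21.8°] cycloidal, h=8: full span → s += 8 → s = 8.0000
seg 2 [21.8°–236.5°] dwell: s stays 8.0000
seg 3 [236.5°–360°] uniform, h=19: θ=277.4° here. β=40.9, B=123.5. 19·40.9/123.5 = 6.2923 → s = 14.2923

14.2923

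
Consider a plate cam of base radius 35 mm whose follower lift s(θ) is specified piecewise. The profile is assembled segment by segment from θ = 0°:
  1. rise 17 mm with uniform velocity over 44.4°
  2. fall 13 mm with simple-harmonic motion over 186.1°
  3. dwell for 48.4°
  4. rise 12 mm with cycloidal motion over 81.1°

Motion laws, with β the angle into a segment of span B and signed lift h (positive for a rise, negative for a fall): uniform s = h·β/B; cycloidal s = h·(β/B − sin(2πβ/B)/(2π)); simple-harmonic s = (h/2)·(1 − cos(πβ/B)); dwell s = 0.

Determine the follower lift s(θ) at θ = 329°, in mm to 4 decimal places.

seg 1 [0°–44.4°] uniform, h=17: full span → s += 17 → s = 17.0000
seg 2 [44.4°–230.5°] simple-harmonic, h=-13: full span → s += -13 → s = 4.0000
seg 3 [230.5°–278.9°] dwell: s stays 4.0000
seg 4 [278.9°–360°] cycloidal, h=12: θ=329° here. β=50.1, B=81.1. 12·(0.6178 − sin(2π·0.6178)/(2π)) = 8.7007 → s = 12.7007

12.7007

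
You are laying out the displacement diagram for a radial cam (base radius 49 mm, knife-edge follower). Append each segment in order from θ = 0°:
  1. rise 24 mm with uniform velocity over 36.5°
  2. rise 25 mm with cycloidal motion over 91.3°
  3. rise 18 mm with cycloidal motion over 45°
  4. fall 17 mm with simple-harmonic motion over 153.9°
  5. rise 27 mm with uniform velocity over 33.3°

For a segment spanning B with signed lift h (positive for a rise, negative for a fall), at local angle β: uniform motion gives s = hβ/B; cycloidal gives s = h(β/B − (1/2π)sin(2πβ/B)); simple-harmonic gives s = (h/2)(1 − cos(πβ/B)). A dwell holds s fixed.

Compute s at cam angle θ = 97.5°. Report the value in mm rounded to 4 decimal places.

seg 1 [0°–36.5°] uniform, h=24: full span → s += 24 → s = 24.0000
seg 2 [36.5°–127.8°] cycloidal, h=25: θ=97.5° here. β=61, B=91.3. 25·(0.6681 − sin(2π·0.6681)/(2π)) = 20.1671 → s = 44.1671

44.1671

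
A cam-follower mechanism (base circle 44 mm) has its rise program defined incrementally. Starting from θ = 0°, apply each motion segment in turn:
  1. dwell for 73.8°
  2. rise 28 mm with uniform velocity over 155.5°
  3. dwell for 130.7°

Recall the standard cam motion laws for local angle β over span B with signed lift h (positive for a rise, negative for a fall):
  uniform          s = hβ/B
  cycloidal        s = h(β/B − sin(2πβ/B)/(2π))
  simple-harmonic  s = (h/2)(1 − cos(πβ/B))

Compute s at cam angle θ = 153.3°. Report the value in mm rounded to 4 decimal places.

seg 1 [0°–73.8°] dwell: s stays 0.0000
seg 2 [73.8°–229.3°] uniform, h=28: θ=153.3° here. β=79.5, B=155.5. 28·79.5/155.5 = 14.3151 → s = 14.3151

14.3151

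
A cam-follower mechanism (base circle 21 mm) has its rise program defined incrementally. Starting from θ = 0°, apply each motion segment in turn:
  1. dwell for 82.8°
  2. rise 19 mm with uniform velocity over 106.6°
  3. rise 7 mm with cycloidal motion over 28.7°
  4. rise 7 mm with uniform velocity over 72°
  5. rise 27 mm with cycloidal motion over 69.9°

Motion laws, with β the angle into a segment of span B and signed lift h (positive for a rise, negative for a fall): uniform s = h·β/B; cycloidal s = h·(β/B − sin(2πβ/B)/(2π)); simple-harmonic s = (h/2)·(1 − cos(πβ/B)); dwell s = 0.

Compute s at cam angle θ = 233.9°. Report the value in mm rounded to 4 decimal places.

seg 1 [0°–82.8°] dwell: s stays 0.0000
seg 2 [82.8°–189.4°] uniform, h=19: full span → s += 19 → s = 19.0000
seg 3 [189.4°–218.1°] cycloidal, h=7: full span → s += 7 → s = 26.0000
seg 4 [218.1°–290.1°] uniform, h=7: θ=233.9° here. β=15.8, B=72. 7·15.8/72 = 1.5361 → s = 27.5361

27.5361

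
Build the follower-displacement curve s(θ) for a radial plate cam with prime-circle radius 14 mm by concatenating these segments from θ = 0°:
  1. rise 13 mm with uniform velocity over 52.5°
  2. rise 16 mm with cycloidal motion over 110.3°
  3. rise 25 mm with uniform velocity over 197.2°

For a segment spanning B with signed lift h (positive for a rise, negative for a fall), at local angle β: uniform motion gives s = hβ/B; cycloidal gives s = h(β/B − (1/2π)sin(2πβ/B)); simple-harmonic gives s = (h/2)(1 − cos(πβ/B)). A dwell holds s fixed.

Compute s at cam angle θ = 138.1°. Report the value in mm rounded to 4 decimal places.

seg 1 [0°–52.5°] uniform, h=13: full span → s += 13 → s = 13.0000
seg 2 [52.5°–162.8°] cycloidal, h=16: θ=138.1° here. β=85.6, B=110.3. 16·(0.7761 − sin(2π·0.7761)/(2π)) = 14.9294 → s = 27.9294

27.9294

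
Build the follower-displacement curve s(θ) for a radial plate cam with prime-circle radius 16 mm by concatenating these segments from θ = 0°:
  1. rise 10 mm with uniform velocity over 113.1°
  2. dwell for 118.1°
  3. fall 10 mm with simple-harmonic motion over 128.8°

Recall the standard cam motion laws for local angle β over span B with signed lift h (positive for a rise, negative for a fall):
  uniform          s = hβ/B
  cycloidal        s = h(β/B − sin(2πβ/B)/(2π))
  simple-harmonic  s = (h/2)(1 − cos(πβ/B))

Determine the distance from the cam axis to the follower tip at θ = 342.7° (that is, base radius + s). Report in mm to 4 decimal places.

seg 1 [0°–113.1°] uniform, h=10: full span → s += 10 → s = 10.0000
seg 2 [113.1°–231.2°] dwell: s stays 10.0000
seg 3 [231.2°–360°] simple-harmonic, h=-10: θ=342.7° here. β=111.5, B=128.8. -10/2·(1 − cos(π·0.8657)) = -9.5614 → s = 0.4386
radial distance = base radius + s = 16 + 0.4386 = 16.4386

16.4386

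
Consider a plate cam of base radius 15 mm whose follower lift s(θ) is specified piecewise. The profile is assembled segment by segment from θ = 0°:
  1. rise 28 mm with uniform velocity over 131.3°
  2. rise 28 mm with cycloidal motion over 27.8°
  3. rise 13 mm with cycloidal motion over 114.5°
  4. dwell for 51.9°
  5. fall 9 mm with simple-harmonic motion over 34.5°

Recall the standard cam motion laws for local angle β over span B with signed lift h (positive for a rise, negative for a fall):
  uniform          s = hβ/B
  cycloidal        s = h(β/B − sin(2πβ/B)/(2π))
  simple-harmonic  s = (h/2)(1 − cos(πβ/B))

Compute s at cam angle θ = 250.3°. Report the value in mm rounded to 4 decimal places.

seg 1 [0°–131.3°] uniform, h=28: full span → s += 28 → s = 28.0000
seg 2 [131.3°–159.1°] cycloidal, h=28: full span → s += 28 → s = 56.0000
seg 3 [159.1°–273.6°] cycloidal, h=13: θ=250.3° here. β=91.2, B=114.5. 13·(0.7965 − sin(2π·0.7965)/(2π)) = 12.3359 → s = 68.3359

68.3359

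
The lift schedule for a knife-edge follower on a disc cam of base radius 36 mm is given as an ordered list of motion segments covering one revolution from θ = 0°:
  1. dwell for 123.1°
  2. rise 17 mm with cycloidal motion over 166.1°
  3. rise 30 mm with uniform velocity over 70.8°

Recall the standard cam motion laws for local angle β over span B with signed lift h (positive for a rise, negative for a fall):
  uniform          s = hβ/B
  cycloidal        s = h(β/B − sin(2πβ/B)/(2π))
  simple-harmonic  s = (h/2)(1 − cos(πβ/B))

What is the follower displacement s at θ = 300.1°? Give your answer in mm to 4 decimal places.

seg 1 [0°–123.1°] dwell: s stays 0.0000
seg 2 [123.1°–289.2°] cycloidal, h=17: full span → s += 17 → s = 17.0000
seg 3 [289.2°–360°] uniform, h=30: θ=300.1° here. β=10.9, B=70.8. 30·10.9/70.8 = 4.6186 → s = 21.6186

21.6186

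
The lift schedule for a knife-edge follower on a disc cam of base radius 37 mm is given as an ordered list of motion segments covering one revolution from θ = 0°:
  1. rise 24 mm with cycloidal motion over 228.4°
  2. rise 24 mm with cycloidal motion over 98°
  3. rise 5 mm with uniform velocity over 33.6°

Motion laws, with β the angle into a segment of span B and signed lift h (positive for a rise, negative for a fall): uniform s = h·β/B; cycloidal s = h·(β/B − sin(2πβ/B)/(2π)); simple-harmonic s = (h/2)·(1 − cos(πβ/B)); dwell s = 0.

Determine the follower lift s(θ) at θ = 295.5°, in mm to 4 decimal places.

seg 1 [0°–228.4°] cycloidal, h=24: full span → s += 24 → s = 24.0000
seg 2 [228.4°–326.4°] cycloidal, h=24: θ=295.5° here. β=67.1, B=98. 24·(0.6847 − sin(2π·0.6847)/(2π)) = 19.9353 → s = 43.9353

43.9353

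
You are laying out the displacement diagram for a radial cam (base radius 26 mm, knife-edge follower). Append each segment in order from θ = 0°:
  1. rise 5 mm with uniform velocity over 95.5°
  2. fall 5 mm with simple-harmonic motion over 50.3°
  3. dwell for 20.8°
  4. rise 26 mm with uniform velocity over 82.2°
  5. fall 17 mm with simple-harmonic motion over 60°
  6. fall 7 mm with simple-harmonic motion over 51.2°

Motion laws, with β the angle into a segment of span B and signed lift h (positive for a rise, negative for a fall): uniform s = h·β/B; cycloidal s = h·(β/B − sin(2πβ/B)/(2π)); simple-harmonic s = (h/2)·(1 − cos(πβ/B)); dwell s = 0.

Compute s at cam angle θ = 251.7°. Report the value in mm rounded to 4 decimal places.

seg 1 [0°–95.5°] uniform, h=5: full span → s += 5 → s = 5.0000
seg 2 [95.5°–145.8°] simple-harmonic, h=-5: full span → s += -5 → s = 0.0000
seg 3 [145.8°–166.6°] dwell: s stays 0.0000
seg 4 [166.6°–248.8°] uniform, h=26: full span → s += 26 → s = 26.0000
seg 5 [248.8°–308.8°] simple-harmonic, h=-17: θ=251.7° here. β=2.9, B=60. -17/2·(1 − cos(π·0.0483)) = -0.0978 → s = 25.9022

25.9022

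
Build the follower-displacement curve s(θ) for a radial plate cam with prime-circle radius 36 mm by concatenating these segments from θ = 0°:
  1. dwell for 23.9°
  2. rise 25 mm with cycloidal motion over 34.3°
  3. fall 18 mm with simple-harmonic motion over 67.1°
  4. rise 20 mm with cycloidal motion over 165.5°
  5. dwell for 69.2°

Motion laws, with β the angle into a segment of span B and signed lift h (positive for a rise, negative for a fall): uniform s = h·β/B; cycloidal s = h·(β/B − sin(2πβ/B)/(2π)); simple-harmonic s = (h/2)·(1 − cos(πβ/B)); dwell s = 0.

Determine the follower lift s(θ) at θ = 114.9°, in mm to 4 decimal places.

seg 1 [0°–23.9°] dwell: s stays 0.0000
seg 2 [23.9°–58.2°] cycloidal, h=25: full span → s += 25 → s = 25.0000
seg 3 [58.2°–125.3°] simple-harmonic, h=-18: θ=114.9° here. β=56.7, B=67.1. -18/2·(1 − cos(π·0.8450)) = -16.9540 → s = 8.0460

8.0460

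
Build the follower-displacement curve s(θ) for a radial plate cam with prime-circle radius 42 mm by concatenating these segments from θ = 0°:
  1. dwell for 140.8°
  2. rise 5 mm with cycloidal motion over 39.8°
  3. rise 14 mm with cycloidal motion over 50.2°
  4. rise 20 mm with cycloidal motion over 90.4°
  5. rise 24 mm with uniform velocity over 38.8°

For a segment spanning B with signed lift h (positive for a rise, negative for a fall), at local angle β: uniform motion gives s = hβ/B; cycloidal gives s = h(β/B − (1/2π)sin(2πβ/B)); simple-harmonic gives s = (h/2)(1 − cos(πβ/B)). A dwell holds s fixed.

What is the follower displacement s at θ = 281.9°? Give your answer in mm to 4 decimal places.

seg 1 [0°–140.8°] dwell: s stays 0.0000
seg 2 [140.8°–180.6°] cycloidal, h=5: full span → s += 5 → s = 5.0000
seg 3 [180.6°–230.8°] cycloidal, h=14: full span → s += 14 → s = 19.0000
seg 4 [230.8°–321.2°] cycloidal, h=20: θ=281.9° here. β=51.1, B=90.4. 20·(0.5653 − sin(2π·0.5653)/(2π)) = 12.5743 → s = 31.5743

31.5743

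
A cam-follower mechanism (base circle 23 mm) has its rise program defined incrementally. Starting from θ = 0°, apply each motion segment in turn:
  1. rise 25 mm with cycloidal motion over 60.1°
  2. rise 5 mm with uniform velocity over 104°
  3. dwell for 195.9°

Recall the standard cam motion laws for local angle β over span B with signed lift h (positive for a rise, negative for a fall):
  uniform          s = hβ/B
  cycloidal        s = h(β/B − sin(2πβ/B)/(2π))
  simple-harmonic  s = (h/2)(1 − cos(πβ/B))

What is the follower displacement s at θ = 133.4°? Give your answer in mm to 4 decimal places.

seg 1 [0°–60.1°] cycloidal, h=25: full span → s += 25 → s = 25.0000
seg 2 [60.1°–164.1°] uniform, h=5: θ=133.4° here. β=73.3, B=104. 5·73.3/104 = 3.5240 → s = 28.5240

28.5240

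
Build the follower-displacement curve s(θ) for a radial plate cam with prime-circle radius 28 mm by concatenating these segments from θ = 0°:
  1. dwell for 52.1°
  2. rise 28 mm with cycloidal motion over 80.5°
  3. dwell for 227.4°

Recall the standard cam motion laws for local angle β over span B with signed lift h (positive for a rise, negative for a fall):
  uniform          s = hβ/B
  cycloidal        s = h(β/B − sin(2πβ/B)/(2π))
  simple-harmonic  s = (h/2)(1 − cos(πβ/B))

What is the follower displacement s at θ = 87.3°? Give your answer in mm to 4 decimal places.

seg 1 [0°–52.1°] dwell: s stays 0.0000
seg 2 [52.1°–132.6°] cycloidal, h=28: θ=87.3° here. β=35.2, B=80.5. 28·(0.4373 − sin(2π·0.4373)/(2π)) = 10.5321 → s = 10.5321

10.5321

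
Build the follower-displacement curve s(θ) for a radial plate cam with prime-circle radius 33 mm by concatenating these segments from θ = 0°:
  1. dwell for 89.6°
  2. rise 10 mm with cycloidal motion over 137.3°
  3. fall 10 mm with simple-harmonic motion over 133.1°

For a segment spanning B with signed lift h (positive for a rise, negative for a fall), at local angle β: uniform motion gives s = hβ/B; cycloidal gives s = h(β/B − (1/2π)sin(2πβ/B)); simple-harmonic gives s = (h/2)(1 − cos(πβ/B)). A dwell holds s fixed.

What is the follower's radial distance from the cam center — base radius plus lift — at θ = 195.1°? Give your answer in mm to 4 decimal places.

seg 1 [0°–89.6°] dwell: s stays 0.0000
seg 2 [89.6°–226.9°] cycloidal, h=10: θ=195.1° here. β=105.5, B=137.3. 10·(0.7684 − sin(2π·0.7684)/(2π)) = 9.2648 → s = 9.2648
radial distance = base radius + s = 33 + 9.2648 = 42.2648

42.2648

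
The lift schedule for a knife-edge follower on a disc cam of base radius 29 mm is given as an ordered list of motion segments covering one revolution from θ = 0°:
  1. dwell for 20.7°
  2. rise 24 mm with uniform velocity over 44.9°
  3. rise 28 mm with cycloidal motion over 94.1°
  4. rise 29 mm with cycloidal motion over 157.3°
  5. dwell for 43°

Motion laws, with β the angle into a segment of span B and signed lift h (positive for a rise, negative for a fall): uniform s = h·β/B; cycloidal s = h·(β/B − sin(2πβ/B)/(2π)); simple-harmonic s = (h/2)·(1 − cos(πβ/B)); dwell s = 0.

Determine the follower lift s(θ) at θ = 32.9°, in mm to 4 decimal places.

seg 1 [0°–20.7°] dwell: s stays 0.0000
seg 2 [20.7°–65.6°] uniform, h=24: θ=32.9° here. β=12.2, B=44.9. 24·12.2/44.9 = 6.5212 → s = 6.5212

6.5212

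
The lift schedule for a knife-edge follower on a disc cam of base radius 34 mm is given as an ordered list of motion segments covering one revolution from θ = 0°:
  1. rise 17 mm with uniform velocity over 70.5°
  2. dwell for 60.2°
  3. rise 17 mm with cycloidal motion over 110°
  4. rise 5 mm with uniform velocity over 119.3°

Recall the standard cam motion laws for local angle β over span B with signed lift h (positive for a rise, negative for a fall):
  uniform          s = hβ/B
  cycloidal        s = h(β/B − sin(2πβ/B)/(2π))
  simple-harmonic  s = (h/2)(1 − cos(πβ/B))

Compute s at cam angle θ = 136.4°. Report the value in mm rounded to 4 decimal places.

seg 1 [0°–70.5°] uniform, h=17: full span → s += 17 → s = 17.0000
seg 2 [70.5°–130.7°] dwell: s stays 17.0000
seg 3 [130.7°–240.7°] cycloidal, h=17: θ=136.4° here. β=5.7, B=110. 17·(0.0518 − sin(2π·0.0518)/(2π)) = 0.0155 → s = 17.0155

17.0155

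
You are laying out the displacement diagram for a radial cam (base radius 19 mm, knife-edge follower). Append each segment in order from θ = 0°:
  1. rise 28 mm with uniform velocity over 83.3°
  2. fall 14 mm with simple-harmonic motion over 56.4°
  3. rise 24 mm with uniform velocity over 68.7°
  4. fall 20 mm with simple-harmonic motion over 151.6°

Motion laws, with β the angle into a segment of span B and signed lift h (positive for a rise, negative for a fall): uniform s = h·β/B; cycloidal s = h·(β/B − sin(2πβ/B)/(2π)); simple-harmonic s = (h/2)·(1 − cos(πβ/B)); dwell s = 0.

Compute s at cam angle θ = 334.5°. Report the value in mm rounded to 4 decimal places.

seg 1 [0°–83.3°] uniform, h=28: full span → s += 28 → s = 28.0000
seg 2 [83.3°–139.7°] simple-harmonic, h=-14: full span → s += -14 → s = 14.0000
seg 3 [139.7°–208.4°] uniform, h=24: full span → s += 24 → s = 38.0000
seg 4 [208.4°–360°] simple-harmonic, h=-20: θ=334.5° here. β=126.1, B=151.6. -20/2·(1 − cos(π·0.8318)) = -18.6360 → s = 19.3640

19.3640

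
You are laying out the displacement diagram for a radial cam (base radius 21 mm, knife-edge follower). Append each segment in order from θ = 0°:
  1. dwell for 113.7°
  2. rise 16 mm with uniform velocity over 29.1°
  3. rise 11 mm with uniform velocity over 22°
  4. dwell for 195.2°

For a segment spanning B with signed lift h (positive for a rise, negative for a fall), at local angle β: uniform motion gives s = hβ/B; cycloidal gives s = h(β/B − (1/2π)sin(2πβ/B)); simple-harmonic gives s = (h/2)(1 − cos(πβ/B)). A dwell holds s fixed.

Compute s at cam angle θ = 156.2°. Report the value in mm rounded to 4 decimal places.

seg 1 [0°–113.7°] dwell: s stays 0.0000
seg 2 [113.7°–142.8°] uniform, h=16: full span → s += 16 → s = 16.0000
seg 3 [142.8°–164.8°] uniform, h=11: θ=156.2° here. β=13.4, B=22. 11·13.4/22 = 6.7000 → s = 22.7000

22.7000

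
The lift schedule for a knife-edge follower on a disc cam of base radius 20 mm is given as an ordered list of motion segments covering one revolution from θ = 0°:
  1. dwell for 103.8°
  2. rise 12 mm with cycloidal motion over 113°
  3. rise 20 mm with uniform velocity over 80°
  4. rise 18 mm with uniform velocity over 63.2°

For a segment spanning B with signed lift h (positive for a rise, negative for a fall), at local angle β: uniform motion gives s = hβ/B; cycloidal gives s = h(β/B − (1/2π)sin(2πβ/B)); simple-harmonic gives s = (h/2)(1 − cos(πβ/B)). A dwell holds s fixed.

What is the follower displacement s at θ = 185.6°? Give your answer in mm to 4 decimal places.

seg 1 [0°–103.8°] dwell: s stays 0.0000
seg 2 [103.8°–216.8°] cycloidal, h=12: θ=185.6° here. β=81.8, B=113. 12·(0.7239 − sin(2π·0.7239)/(2π)) = 10.5709 → s = 10.5709

10.5709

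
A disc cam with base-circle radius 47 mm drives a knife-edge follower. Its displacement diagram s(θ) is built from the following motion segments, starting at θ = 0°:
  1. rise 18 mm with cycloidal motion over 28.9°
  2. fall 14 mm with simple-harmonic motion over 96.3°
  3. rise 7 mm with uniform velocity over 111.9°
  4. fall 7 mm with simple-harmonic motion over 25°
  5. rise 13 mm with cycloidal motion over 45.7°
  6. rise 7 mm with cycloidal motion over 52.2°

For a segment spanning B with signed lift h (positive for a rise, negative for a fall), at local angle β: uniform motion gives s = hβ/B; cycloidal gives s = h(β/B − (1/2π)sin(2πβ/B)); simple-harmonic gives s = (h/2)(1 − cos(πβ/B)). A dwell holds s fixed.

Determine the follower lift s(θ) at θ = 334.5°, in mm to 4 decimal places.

seg 1 [0°–28.9°] cycloidal, h=18: full span → s += 18 → s = 18.0000
seg 2 [28.9°–125.2°] simple-harmonic, h=-14: full span → s += -14 → s = 4.0000
seg 3 [125.2°–237.1°] uniform, h=7: full span → s += 7 → s = 11.0000
seg 4 [237.1°–262.1°] simple-harmonic, h=-7: full span → s += -7 → s = 4.0000
seg 5 [262.1°–307.8°] cycloidal, h=13: full span → s += 13 → s = 17.0000
seg 6 [307.8°–360°] cycloidal, h=7: θ=334.5° here. β=26.7, B=52.2. 7·(0.5115 − sin(2π·0.5115)/(2π)) = 3.6608 → s = 20.6608

20.6608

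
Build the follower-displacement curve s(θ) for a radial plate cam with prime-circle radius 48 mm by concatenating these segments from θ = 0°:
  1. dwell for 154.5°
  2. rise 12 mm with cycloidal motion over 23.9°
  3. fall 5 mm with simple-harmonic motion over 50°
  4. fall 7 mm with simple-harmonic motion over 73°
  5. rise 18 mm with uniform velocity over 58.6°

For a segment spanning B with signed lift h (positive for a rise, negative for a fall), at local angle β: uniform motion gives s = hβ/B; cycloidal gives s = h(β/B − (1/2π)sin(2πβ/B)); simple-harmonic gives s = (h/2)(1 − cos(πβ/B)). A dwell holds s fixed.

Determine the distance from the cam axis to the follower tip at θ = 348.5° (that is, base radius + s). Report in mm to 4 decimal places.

seg 1 [0°–154.5°] dwell: s stays 0.0000
seg 2 [154.5°–178.4°] cycloidal, h=12: full span → s += 12 → s = 12.0000
seg 3 [178.4°–228.4°] simple-harmonic, h=-5: full span → s += -5 → s = 7.0000
seg 4 [228.4°–301.4°] simple-harmonic, h=-7: full span → s += -7 → s = 0.0000
seg 5 [301.4°–360°] uniform, h=18: θ=348.5° here. β=47.1, B=58.6. 18·47.1/58.6 = 14.4676 → s = 14.4676
radial distance = base radius + s = 48 + 14.4676 = 62.4676

62.4676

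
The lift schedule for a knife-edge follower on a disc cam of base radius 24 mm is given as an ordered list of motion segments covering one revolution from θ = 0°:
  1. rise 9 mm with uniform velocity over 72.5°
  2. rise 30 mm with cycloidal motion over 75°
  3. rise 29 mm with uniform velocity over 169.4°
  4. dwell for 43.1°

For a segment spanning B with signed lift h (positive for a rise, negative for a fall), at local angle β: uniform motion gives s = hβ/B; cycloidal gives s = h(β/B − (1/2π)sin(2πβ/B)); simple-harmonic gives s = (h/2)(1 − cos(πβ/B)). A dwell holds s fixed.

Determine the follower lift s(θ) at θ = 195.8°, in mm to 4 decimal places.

seg 1 [0°–72.5°] uniform, h=9: full span → s += 9 → s = 9.0000
seg 2 [72.5°–147.5°] cycloidal, h=30: full span → s += 30 → s = 39.0000
seg 3 [147.5°–316.9°] uniform, h=29: θ=195.8° here. β=48.3, B=169.4. 29·48.3/169.4 = 8.2686 → s = 47.2686

47.2686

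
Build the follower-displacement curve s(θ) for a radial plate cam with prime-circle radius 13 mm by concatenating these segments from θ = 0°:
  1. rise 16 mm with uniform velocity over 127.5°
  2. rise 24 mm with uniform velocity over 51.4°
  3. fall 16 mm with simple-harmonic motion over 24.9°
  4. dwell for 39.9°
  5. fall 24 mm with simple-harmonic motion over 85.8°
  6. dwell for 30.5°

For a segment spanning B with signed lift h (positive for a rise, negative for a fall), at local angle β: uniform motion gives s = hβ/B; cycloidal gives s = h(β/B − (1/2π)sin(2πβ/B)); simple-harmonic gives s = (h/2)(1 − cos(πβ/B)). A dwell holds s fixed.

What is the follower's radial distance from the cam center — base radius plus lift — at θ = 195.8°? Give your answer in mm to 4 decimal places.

seg 1 [0°–127.5°] uniform, h=16: full span → s += 16 → s = 16.0000
seg 2 [127.5°–178.9°] uniform, h=24: full span → s += 24 → s = 40.0000
seg 3 [178.9°–203.8°] simple-harmonic, h=-16: θ=195.8° here. β=16.9, B=24.9. -16/2·(1 − cos(π·0.6787)) = -12.2593 → s = 27.7407
radial distance = base radius + s = 13 + 27.7407 = 40.7407

40.7407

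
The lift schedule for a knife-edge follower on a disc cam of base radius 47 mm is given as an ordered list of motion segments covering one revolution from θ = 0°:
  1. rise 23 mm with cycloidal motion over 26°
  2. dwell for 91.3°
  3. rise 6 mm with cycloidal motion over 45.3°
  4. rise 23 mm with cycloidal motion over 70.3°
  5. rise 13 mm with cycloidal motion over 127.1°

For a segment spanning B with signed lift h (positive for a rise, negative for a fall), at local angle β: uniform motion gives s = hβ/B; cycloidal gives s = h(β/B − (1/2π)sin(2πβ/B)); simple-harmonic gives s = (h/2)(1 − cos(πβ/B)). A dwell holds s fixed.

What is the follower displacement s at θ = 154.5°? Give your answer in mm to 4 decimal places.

seg 1 [0°–26°] cycloidal, h=23: full span → s += 23 → s = 23.0000
seg 2 [26°–117.3°] dwell: s stays 23.0000
seg 3 [117.3°–162.6°] cycloidal, h=6: θ=154.5° here. β=37.2, B=45.3. 6·(0.8212 − sin(2π·0.8212)/(2π)) = 5.7881 → s = 28.7881

28.7881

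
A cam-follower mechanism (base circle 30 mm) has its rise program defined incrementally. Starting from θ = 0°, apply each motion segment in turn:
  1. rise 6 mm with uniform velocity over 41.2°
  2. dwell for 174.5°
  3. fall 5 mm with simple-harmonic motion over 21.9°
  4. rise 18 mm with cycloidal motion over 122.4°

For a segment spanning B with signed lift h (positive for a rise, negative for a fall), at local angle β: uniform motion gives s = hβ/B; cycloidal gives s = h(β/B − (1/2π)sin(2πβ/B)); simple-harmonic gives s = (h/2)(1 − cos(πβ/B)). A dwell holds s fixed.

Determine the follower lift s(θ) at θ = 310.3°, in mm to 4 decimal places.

seg 1 [0°–41.2°] uniform, h=6: full span → s += 6 → s = 6.0000
seg 2 [41.2°–215.7°] dwell: s stays 6.0000
seg 3 [215.7°–237.6°] simple-harmonic, h=-5: full span → s += -5 → s = 1.0000
seg 4 [237.6°–360°] cycloidal, h=18: θ=310.3° here. β=72.7, B=122.4. 18·(0.5940 − sin(2π·0.5940)/(2π)) = 12.2858 → s = 13.2858

13.2858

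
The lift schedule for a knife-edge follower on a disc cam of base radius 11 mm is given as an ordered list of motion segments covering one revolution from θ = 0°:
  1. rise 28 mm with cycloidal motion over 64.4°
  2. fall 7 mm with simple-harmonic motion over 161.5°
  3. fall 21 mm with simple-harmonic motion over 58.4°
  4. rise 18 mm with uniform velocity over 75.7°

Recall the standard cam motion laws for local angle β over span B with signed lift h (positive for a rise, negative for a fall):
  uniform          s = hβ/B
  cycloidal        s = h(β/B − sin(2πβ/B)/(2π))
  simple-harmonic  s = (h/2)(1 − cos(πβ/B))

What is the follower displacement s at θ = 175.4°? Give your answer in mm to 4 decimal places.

seg 1 [0°–64.4°] cycloidal, h=28: full span → s += 28 → s = 28.0000
seg 2 [64.4°–225.9°] simple-harmonic, h=-7: θ=175.4° here. β=111, B=161.5. -7/2·(1 − cos(π·0.6873)) = -5.4427 → s = 22.5573

22.5573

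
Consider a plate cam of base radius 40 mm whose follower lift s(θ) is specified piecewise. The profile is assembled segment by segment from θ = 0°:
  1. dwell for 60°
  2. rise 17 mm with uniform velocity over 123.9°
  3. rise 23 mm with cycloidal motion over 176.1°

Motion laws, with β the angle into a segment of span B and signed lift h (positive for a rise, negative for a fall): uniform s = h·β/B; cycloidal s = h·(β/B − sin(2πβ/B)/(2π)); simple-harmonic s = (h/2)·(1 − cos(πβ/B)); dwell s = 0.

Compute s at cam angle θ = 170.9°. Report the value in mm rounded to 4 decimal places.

seg 1 [0°–60°] dwell: s stays 0.0000
seg 2 [60°–183.9°] uniform, h=17: θ=170.9° here. β=110.9, B=123.9. 17·110.9/123.9 = 15.2163 → s = 15.2163

15.2163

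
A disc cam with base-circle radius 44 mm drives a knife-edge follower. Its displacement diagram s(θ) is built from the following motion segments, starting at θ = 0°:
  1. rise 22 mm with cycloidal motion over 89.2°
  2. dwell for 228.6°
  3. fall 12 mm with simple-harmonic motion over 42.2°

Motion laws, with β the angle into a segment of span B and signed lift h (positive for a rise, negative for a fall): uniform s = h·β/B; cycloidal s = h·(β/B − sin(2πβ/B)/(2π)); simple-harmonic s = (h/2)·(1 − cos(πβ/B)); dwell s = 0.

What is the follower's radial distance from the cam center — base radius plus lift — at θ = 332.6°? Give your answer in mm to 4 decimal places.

seg 1 [0°–89.2°] cycloidal, h=22: full span → s += 22 → s = 22.0000
seg 2 [89.2°–317.8°] dwell: s stays 22.0000
seg 3 [317.8°–360°] simple-harmonic, h=-12: θ=332.6° here. β=14.8, B=42.2. -12/2·(1 − cos(π·0.3507)) = -3.2880 → s = 18.7120
radial distance = base radius + s = 44 + 18.7120 = 62.7120

62.7120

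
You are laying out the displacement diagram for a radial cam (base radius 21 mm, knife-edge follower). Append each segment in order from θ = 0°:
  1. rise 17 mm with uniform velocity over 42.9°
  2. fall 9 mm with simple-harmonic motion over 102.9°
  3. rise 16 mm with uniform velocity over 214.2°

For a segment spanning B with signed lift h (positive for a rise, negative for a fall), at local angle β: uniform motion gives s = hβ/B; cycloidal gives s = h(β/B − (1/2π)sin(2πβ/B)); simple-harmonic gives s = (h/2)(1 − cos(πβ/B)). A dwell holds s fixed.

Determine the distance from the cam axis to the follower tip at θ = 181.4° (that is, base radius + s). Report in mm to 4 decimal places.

seg 1 [0°–42.9°] uniform, h=17: full span → s += 17 → s = 17.0000
seg 2 [42.9°–145.8°] simple-harmonic, h=-9: full span → s += -9 → s = 8.0000
seg 3 [145.8°–360°] uniform, h=16: θ=181.4° here. β=35.6, B=214.2. 16·35.6/214.2 = 2.6592 → s = 10.6592
radial distance = base radius + s = 21 + 10.6592 = 31.6592

31.6592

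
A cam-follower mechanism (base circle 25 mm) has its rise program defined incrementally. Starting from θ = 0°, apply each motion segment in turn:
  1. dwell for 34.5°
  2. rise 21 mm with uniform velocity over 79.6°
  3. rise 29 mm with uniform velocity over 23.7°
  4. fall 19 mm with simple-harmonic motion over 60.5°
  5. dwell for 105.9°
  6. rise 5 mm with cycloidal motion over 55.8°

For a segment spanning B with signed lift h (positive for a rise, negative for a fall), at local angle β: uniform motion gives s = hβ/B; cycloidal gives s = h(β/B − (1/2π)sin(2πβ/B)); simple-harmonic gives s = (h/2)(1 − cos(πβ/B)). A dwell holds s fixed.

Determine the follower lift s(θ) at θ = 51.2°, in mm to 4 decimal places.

seg 1 [0°–34.5°] dwell: s stays 0.0000
seg 2 [34.5°–114.1°] uniform, h=21: θ=51.2° here. β=16.7, B=79.6. 21·16.7/79.6 = 4.4058 → s = 4.4058

4.4058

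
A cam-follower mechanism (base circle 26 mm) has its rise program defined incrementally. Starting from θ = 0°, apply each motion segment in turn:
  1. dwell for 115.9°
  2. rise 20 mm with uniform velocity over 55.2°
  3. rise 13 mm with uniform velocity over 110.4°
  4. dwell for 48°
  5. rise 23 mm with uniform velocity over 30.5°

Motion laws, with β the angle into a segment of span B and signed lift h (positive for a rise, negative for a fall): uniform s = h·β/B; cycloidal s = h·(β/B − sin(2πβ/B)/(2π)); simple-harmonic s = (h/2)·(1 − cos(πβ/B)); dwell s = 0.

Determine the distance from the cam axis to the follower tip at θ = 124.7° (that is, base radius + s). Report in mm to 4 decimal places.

seg 1 [0°–115.9°] dwell: s stays 0.0000
seg 2 [115.9°–171.1°] uniform, h=20: θ=124.7° here. β=8.8, B=55.2. 20·8.8/55.2 = 3.1884 → s = 3.1884
radial distance = base radius + s = 26 + 3.1884 = 29.1884

29.1884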